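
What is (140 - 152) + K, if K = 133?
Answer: 121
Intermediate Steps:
(140 - 152) + K = (140 - 152) + 133 = -12 + 133 = 121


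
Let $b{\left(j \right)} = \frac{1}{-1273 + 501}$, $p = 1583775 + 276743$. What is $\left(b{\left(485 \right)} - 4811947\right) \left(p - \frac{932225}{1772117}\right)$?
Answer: $- \frac{12247974705453004335385}{1368074324} \approx -8.9527 \cdot 10^{12}$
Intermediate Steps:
$p = 1860518$
$b{\left(j \right)} = - \frac{1}{772}$ ($b{\left(j \right)} = \frac{1}{-772} = - \frac{1}{772}$)
$\left(b{\left(485 \right)} - 4811947\right) \left(p - \frac{932225}{1772117}\right) = \left(- \frac{1}{772} - 4811947\right) \left(1860518 - \frac{932225}{1772117}\right) = - \frac{3714823085 \left(1860518 - \frac{932225}{1772117}\right)}{772} = \left(- \frac{3714823085}{772}\right) \frac{3297054644381}{1772117} = - \frac{12247974705453004335385}{1368074324}$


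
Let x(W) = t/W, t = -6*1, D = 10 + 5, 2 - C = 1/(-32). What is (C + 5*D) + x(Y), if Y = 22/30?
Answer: 24235/352 ≈ 68.849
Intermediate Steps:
C = 65/32 (C = 2 - 1/(-32) = 2 - 1*(-1/32) = 2 + 1/32 = 65/32 ≈ 2.0313)
D = 15
Y = 11/15 (Y = 22*(1/30) = 11/15 ≈ 0.73333)
t = -6
x(W) = -6/W
(C + 5*D) + x(Y) = (65/32 + 5*15) - 6/11/15 = (65/32 + 75) - 6*15/11 = 2465/32 - 90/11 = 24235/352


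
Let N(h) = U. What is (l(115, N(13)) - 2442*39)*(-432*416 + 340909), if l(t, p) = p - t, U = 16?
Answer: -15368038389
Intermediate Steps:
N(h) = 16
(l(115, N(13)) - 2442*39)*(-432*416 + 340909) = ((16 - 1*115) - 2442*39)*(-432*416 + 340909) = ((16 - 115) - 95238)*(-179712 + 340909) = (-99 - 95238)*161197 = -95337*161197 = -15368038389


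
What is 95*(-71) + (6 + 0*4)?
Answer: -6739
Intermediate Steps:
95*(-71) + (6 + 0*4) = -6745 + (6 + 0) = -6745 + 6 = -6739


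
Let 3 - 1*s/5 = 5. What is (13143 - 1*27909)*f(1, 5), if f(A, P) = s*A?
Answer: 147660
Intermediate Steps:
s = -10 (s = 15 - 5*5 = 15 - 25 = -10)
f(A, P) = -10*A
(13143 - 1*27909)*f(1, 5) = (13143 - 1*27909)*(-10*1) = (13143 - 27909)*(-10) = -14766*(-10) = 147660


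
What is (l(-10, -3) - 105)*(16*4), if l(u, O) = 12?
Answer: -5952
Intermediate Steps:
(l(-10, -3) - 105)*(16*4) = (12 - 105)*(16*4) = -93*64 = -5952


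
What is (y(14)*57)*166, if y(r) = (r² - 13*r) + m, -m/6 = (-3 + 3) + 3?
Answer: -37848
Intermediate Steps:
m = -18 (m = -6*((-3 + 3) + 3) = -6*(0 + 3) = -6*3 = -18)
y(r) = -18 + r² - 13*r (y(r) = (r² - 13*r) - 18 = -18 + r² - 13*r)
(y(14)*57)*166 = ((-18 + 14² - 13*14)*57)*166 = ((-18 + 196 - 182)*57)*166 = -4*57*166 = -228*166 = -37848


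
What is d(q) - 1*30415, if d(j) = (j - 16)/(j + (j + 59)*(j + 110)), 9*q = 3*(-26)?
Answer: -696899006/22913 ≈ -30415.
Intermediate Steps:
q = -26/3 (q = (3*(-26))/9 = (⅑)*(-78) = -26/3 ≈ -8.6667)
d(j) = (-16 + j)/(j + (59 + j)*(110 + j))
d(q) - 1*30415 = (-16 - 26/3)/(6490 + (-26/3)² + 170*(-26/3)) - 1*30415 = -74/3/(6490 + 676/9 - 4420/3) - 30415 = -74/3/(45826/9) - 30415 = (9/45826)*(-74/3) - 30415 = -111/22913 - 30415 = -696899006/22913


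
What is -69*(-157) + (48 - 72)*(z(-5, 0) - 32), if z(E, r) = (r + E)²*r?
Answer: 11601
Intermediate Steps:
z(E, r) = r*(E + r)² (z(E, r) = (E + r)²*r = r*(E + r)²)
-69*(-157) + (48 - 72)*(z(-5, 0) - 32) = -69*(-157) + (48 - 72)*(0*(-5 + 0)² - 32) = 10833 - 24*(0*(-5)² - 32) = 10833 - 24*(0*25 - 32) = 10833 - 24*(0 - 32) = 10833 - 24*(-32) = 10833 + 768 = 11601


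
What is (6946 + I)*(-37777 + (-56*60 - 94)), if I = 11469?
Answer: -759268865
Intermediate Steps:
(6946 + I)*(-37777 + (-56*60 - 94)) = (6946 + 11469)*(-37777 + (-56*60 - 94)) = 18415*(-37777 + (-3360 - 94)) = 18415*(-37777 - 3454) = 18415*(-41231) = -759268865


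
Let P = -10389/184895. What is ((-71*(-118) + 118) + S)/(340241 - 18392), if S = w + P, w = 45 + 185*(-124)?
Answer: -2662313494/59508270855 ≈ -0.044739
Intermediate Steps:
P = -10389/184895 (P = -10389*1/184895 = -10389/184895 ≈ -0.056189)
w = -22895 (w = 45 - 22940 = -22895)
S = -4233181414/184895 (S = -22895 - 10389/184895 = -4233181414/184895 ≈ -22895.)
((-71*(-118) + 118) + S)/(340241 - 18392) = ((-71*(-118) + 118) - 4233181414/184895)/(340241 - 18392) = ((8378 + 118) - 4233181414/184895)/321849 = (8496 - 4233181414/184895)*(1/321849) = -2662313494/184895*1/321849 = -2662313494/59508270855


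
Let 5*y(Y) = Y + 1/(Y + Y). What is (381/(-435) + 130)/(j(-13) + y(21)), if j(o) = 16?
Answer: 786366/123047 ≈ 6.3908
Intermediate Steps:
y(Y) = Y/5 + 1/(10*Y) (y(Y) = (Y + 1/(Y + Y))/5 = (Y + 1/(2*Y))/5 = Y/5 + 1/(10*Y))
(381/(-435) + 130)/(j(-13) + y(21)) = (381/(-435) + 130)/(16 + ((⅕)*21 + (⅒)/21)) = (381*(-1/435) + 130)/(16 + (21/5 + (⅒)*(1/21))) = (-127/145 + 130)/(16 + (21/5 + 1/210)) = 18723/(145*(16 + 883/210)) = 18723/(145*(4243/210)) = (18723/145)*(210/4243) = 786366/123047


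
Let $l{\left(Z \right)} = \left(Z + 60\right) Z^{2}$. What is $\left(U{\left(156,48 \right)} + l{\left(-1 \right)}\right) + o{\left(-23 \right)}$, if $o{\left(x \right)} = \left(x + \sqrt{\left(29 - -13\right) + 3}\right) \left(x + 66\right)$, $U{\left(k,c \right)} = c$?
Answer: $-882 + 129 \sqrt{5} \approx -593.55$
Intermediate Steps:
$l{\left(Z \right)} = Z^{2} \left(60 + Z\right)$ ($l{\left(Z \right)} = \left(60 + Z\right) Z^{2} = Z^{2} \left(60 + Z\right)$)
$o{\left(x \right)} = \left(66 + x\right) \left(x + 3 \sqrt{5}\right)$ ($o{\left(x \right)} = \left(x + \sqrt{\left(29 + 13\right) + 3}\right) \left(66 + x\right) = \left(x + \sqrt{42 + 3}\right) \left(66 + x\right) = \left(x + \sqrt{45}\right) \left(66 + x\right) = \left(x + 3 \sqrt{5}\right) \left(66 + x\right) = \left(66 + x\right) \left(x + 3 \sqrt{5}\right)$)
$\left(U{\left(156,48 \right)} + l{\left(-1 \right)}\right) + o{\left(-23 \right)} = \left(48 + \left(-1\right)^{2} \left(60 - 1\right)\right) + \left(\left(-23\right)^{2} + 66 \left(-23\right) + 198 \sqrt{5} + 3 \left(-23\right) \sqrt{5}\right) = \left(48 + 1 \cdot 59\right) + \left(529 - 1518 + 198 \sqrt{5} - 69 \sqrt{5}\right) = \left(48 + 59\right) - \left(989 - 129 \sqrt{5}\right) = 107 - \left(989 - 129 \sqrt{5}\right) = -882 + 129 \sqrt{5}$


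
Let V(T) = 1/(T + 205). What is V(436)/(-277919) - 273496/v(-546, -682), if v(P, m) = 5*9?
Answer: -48722240022229/8016573555 ≈ -6077.7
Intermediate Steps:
V(T) = 1/(205 + T)
v(P, m) = 45
V(436)/(-277919) - 273496/v(-546, -682) = 1/((205 + 436)*(-277919)) - 273496/45 = -1/277919/641 - 273496*1/45 = (1/641)*(-1/277919) - 273496/45 = -1/178146079 - 273496/45 = -48722240022229/8016573555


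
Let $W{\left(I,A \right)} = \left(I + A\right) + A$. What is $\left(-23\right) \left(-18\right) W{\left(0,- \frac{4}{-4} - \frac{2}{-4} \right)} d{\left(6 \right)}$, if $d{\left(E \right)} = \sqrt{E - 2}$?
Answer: $2484$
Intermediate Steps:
$d{\left(E \right)} = \sqrt{-2 + E}$
$W{\left(I,A \right)} = I + 2 A$ ($W{\left(I,A \right)} = \left(A + I\right) + A = I + 2 A$)
$\left(-23\right) \left(-18\right) W{\left(0,- \frac{4}{-4} - \frac{2}{-4} \right)} d{\left(6 \right)} = \left(-23\right) \left(-18\right) \left(0 + 2 \left(- \frac{4}{-4} - \frac{2}{-4}\right)\right) \sqrt{-2 + 6} = 414 \left(0 + 2 \left(\left(-4\right) \left(- \frac{1}{4}\right) - - \frac{1}{2}\right)\right) \sqrt{4} = 414 \left(0 + 2 \left(1 + \frac{1}{2}\right)\right) 2 = 414 \left(0 + 2 \cdot \frac{3}{2}\right) 2 = 414 \left(0 + 3\right) 2 = 414 \cdot 3 \cdot 2 = 414 \cdot 6 = 2484$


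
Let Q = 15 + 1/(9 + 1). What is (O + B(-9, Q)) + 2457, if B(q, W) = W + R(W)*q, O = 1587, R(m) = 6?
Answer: 40051/10 ≈ 4005.1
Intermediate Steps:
Q = 151/10 (Q = 15 + 1/10 = 15 + ⅒ = 151/10 ≈ 15.100)
B(q, W) = W + 6*q
(O + B(-9, Q)) + 2457 = (1587 + (151/10 + 6*(-9))) + 2457 = (1587 + (151/10 - 54)) + 2457 = (1587 - 389/10) + 2457 = 15481/10 + 2457 = 40051/10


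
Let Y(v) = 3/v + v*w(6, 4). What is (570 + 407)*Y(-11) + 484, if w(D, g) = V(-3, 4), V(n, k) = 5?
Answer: -588692/11 ≈ -53517.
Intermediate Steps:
w(D, g) = 5
Y(v) = 3/v + 5*v (Y(v) = 3/v + v*5 = 3/v + 5*v)
(570 + 407)*Y(-11) + 484 = (570 + 407)*(3/(-11) + 5*(-11)) + 484 = 977*(3*(-1/11) - 55) + 484 = 977*(-3/11 - 55) + 484 = 977*(-608/11) + 484 = -594016/11 + 484 = -588692/11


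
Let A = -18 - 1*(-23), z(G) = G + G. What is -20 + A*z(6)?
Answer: 40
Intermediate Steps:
z(G) = 2*G
A = 5 (A = -18 + 23 = 5)
-20 + A*z(6) = -20 + 5*(2*6) = -20 + 5*12 = -20 + 60 = 40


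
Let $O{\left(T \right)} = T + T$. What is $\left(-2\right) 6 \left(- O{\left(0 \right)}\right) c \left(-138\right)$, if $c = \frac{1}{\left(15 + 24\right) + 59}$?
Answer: $0$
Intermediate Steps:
$O{\left(T \right)} = 2 T$
$c = \frac{1}{98}$ ($c = \frac{1}{39 + 59} = \frac{1}{98} \approx 0.010204$)
$\left(-2\right) 6 \left(- O{\left(0 \right)}\right) c \left(-138\right) = \left(-2\right) 6 \left(- 2 \cdot 0\right) \frac{1}{98} \left(-138\right) = - 12 \left(\left(-1\right) 0\right) \frac{1}{98} \left(-138\right) = \left(-12\right) 0 \cdot \frac{1}{98} \left(-138\right) = 0 \cdot \frac{1}{98} \left(-138\right) = 0 \left(-138\right) = 0$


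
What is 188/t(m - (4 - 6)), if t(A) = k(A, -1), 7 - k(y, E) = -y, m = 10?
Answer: 188/19 ≈ 9.8947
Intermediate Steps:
k(y, E) = 7 + y (k(y, E) = 7 - (-1)*y = 7 + y)
t(A) = 7 + A
188/t(m - (4 - 6)) = 188/(7 + (10 - (4 - 6))) = 188/(7 + (10 - 1*(-2))) = 188/(7 + (10 + 2)) = 188/(7 + 12) = 188/19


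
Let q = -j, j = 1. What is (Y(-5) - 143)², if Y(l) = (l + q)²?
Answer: 11449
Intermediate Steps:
q = -1 (q = -1*1 = -1)
Y(l) = (-1 + l)² (Y(l) = (l - 1)² = (-1 + l)²)
(Y(-5) - 143)² = ((-1 - 5)² - 143)² = ((-6)² - 143)² = (36 - 143)² = (-107)² = 11449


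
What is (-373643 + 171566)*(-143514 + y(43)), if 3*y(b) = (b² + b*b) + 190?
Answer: 28738986786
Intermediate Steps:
y(b) = 190/3 + 2*b²/3 (y(b) = ((b² + b*b) + 190)/3 = ((b² + b²) + 190)/3 = (2*b² + 190)/3 = (190 + 2*b²)/3 = 190/3 + 2*b²/3)
(-373643 + 171566)*(-143514 + y(43)) = (-373643 + 171566)*(-143514 + (190/3 + (⅔)*43²)) = -202077*(-143514 + (190/3 + (⅔)*1849)) = -202077*(-143514 + (190/3 + 3698/3)) = -202077*(-143514 + 1296) = -202077*(-142218) = 28738986786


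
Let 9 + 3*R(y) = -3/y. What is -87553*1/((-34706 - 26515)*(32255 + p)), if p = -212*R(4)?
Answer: 87553/2016864624 ≈ 4.3410e-5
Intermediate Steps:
R(y) = -3 - 1/y (R(y) = -3 + (-3/y)/3 = -3 - 1/y)
p = 689 (p = -212*(-3 - 1/4) = -212*(-3 - 1*¼) = -212*(-3 - ¼) = -212*(-13/4) = 689)
-87553*1/((-34706 - 26515)*(32255 + p)) = -87553*1/((-34706 - 26515)*(32255 + 689)) = -87553/((-61221*32944)) = -87553/(-2016864624) = -87553*(-1/2016864624) = 87553/2016864624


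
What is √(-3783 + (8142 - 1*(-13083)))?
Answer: 3*√1938 ≈ 132.07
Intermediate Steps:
√(-3783 + (8142 - 1*(-13083))) = √(-3783 + (8142 + 13083)) = √(-3783 + 21225) = √17442 = 3*√1938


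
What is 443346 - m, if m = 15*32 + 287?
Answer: 442579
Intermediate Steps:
m = 767 (m = 480 + 287 = 767)
443346 - m = 443346 - 1*767 = 443346 - 767 = 442579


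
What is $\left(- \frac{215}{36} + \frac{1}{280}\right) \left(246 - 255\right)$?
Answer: $\frac{15041}{280} \approx 53.718$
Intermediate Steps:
$\left(- \frac{215}{36} + \frac{1}{280}\right) \left(246 - 255\right) = \left(\left(-215\right) \frac{1}{36} + \frac{1}{280}\right) \left(-9\right) = \left(- \frac{215}{36} + \frac{1}{280}\right) \left(-9\right) = \left(- \frac{15041}{2520}\right) \left(-9\right) = \frac{15041}{280}$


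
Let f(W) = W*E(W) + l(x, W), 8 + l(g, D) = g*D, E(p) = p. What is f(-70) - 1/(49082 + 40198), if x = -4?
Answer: 461756159/89280 ≈ 5172.0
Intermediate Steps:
l(g, D) = -8 + D*g (l(g, D) = -8 + g*D = -8 + D*g)
f(W) = -8 + W² - 4*W (f(W) = W*W + (-8 + W*(-4)) = W² + (-8 - 4*W) = -8 + W² - 4*W)
f(-70) - 1/(49082 + 40198) = (-8 + (-70)² - 4*(-70)) - 1/(49082 + 40198) = (-8 + 4900 + 280) - 1/89280 = 5172 - 1*1/89280 = 5172 - 1/89280 = 461756159/89280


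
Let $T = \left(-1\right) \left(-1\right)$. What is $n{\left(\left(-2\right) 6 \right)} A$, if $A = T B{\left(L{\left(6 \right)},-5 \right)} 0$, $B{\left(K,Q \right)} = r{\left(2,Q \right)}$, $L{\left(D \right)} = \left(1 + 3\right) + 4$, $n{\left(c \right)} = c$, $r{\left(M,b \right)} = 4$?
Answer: $0$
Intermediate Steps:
$L{\left(D \right)} = 8$ ($L{\left(D \right)} = 4 + 4 = 8$)
$B{\left(K,Q \right)} = 4$
$T = 1$
$A = 0$ ($A = 1 \cdot 4 \cdot 0 = 4 \cdot 0 = 0$)
$n{\left(\left(-2\right) 6 \right)} A = \left(-2\right) 6 \cdot 0 = \left(-12\right) 0 = 0$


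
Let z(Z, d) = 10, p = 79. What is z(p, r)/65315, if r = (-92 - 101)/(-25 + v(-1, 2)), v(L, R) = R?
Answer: 2/13063 ≈ 0.00015310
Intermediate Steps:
r = 193/23 (r = (-92 - 101)/(-25 + 2) = -193/(-23) = -193*(-1/23) = 193/23 ≈ 8.3913)
z(p, r)/65315 = 10/65315 = 10*(1/65315) = 2/13063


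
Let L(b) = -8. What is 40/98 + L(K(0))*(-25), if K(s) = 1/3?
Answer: 9820/49 ≈ 200.41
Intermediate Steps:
K(s) = 1/3
40/98 + L(K(0))*(-25) = 40/98 - 8*(-25) = 40*(1/98) + 200 = 20/49 + 200 = 9820/49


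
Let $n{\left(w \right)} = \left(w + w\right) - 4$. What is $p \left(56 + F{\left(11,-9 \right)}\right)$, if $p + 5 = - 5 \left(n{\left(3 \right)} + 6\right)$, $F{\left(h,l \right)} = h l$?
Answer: $1935$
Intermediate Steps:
$n{\left(w \right)} = -4 + 2 w$ ($n{\left(w \right)} = 2 w - 4 = -4 + 2 w$)
$p = -45$ ($p = -5 - 5 \left(\left(-4 + 2 \cdot 3\right) + 6\right) = -5 - 5 \left(\left(-4 + 6\right) + 6\right) = -5 - 5 \left(2 + 6\right) = -5 - 40 = -45$)
$p \left(56 + F{\left(11,-9 \right)}\right) = - 45 \left(56 + 11 \left(-9\right)\right) = - 45 \left(56 - 99\right) = \left(-45\right) \left(-43\right) = 1935$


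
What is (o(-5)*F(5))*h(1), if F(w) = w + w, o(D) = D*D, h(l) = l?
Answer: 250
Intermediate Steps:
o(D) = D²
F(w) = 2*w
(o(-5)*F(5))*h(1) = ((-5)²*(2*5))*1 = (25*10)*1 = 250*1 = 250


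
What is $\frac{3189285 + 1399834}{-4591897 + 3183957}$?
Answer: $- \frac{4589119}{1407940} \approx -3.2595$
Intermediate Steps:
$\frac{3189285 + 1399834}{-4591897 + 3183957} = \frac{4589119}{-1407940} = 4589119 \left(- \frac{1}{1407940}\right) = - \frac{4589119}{1407940}$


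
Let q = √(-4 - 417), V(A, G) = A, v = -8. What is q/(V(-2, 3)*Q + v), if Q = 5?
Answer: -I*√421/18 ≈ -1.1399*I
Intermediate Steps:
q = I*√421 (q = √(-421) = I*√421 ≈ 20.518*I)
q/(V(-2, 3)*Q + v) = (I*√421)/(-2*5 - 8) = (I*√421)/(-10 - 8) = (I*√421)/(-18) = (I*√421)*(-1/18) = -I*√421/18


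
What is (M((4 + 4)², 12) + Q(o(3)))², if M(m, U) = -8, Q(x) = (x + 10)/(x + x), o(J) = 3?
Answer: 1225/36 ≈ 34.028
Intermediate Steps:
Q(x) = (10 + x)/(2*x) (Q(x) = (10 + x)/((2*x)) = (10 + x)*(1/(2*x)) = (10 + x)/(2*x))
(M((4 + 4)², 12) + Q(o(3)))² = (-8 + (½)*(10 + 3)/3)² = (-8 + (½)*(⅓)*13)² = (-8 + 13/6)² = (-35/6)² = 1225/36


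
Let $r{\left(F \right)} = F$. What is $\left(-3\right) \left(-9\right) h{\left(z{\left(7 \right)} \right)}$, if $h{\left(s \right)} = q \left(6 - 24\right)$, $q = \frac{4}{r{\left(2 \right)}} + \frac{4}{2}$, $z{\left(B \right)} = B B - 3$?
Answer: $-1944$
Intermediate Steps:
$z{\left(B \right)} = -3 + B^{2}$ ($z{\left(B \right)} = B^{2} - 3 = -3 + B^{2}$)
$q = 4$ ($q = \frac{4}{2} + \frac{4}{2} = 4 \cdot \frac{1}{2} + 4 \cdot \frac{1}{2} = 2 + 2 = 4$)
$h{\left(s \right)} = -72$ ($h{\left(s \right)} = 4 \left(6 - 24\right) = 4 \left(-18\right) = -72$)
$\left(-3\right) \left(-9\right) h{\left(z{\left(7 \right)} \right)} = \left(-3\right) \left(-9\right) \left(-72\right) = 27 \left(-72\right) = -1944$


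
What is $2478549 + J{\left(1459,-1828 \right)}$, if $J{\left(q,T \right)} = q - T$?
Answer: $2481836$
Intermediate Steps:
$2478549 + J{\left(1459,-1828 \right)} = 2478549 + \left(1459 - -1828\right) = 2478549 + \left(1459 + 1828\right) = 2478549 + 3287 = 2481836$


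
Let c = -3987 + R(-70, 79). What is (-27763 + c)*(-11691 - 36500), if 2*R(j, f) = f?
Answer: 3056321411/2 ≈ 1.5282e+9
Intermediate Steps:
R(j, f) = f/2
c = -7895/2 (c = -3987 + (½)*79 = -3987 + 79/2 = -7895/2 ≈ -3947.5)
(-27763 + c)*(-11691 - 36500) = (-27763 - 7895/2)*(-11691 - 36500) = -63421/2*(-48191) = 3056321411/2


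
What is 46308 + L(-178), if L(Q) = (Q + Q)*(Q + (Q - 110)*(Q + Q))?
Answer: -36390292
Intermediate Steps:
L(Q) = 2*Q*(Q + 2*Q*(-110 + Q)) (L(Q) = (2*Q)*(Q + (-110 + Q)*(2*Q)) = (2*Q)*(Q + 2*Q*(-110 + Q)) = 2*Q*(Q + 2*Q*(-110 + Q)))
46308 + L(-178) = 46308 + (-178)²*(-438 + 4*(-178)) = 46308 + 31684*(-438 - 712) = 46308 + 31684*(-1150) = 46308 - 36436600 = -36390292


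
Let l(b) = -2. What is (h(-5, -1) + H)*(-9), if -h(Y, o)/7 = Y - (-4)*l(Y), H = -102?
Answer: 99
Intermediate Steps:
h(Y, o) = 56 - 7*Y (h(Y, o) = -7*(Y - (-4)*(-2)) = -7*(Y - 1*8) = -7*(Y - 8) = -7*(-8 + Y) = 56 - 7*Y)
(h(-5, -1) + H)*(-9) = ((56 - 7*(-5)) - 102)*(-9) = ((56 + 35) - 102)*(-9) = (91 - 102)*(-9) = -11*(-9) = 99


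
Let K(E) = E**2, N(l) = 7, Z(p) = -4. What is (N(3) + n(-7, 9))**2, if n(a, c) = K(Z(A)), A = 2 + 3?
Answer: 529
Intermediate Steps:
A = 5
n(a, c) = 16 (n(a, c) = (-4)**2 = 16)
(N(3) + n(-7, 9))**2 = (7 + 16)**2 = 23**2 = 529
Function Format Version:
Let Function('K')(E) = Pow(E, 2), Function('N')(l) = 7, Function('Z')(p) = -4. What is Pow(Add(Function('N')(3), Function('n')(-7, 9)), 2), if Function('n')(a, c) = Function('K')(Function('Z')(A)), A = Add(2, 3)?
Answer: 529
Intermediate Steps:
A = 5
Function('n')(a, c) = 16 (Function('n')(a, c) = Pow(-4, 2) = 16)
Pow(Add(Function('N')(3), Function('n')(-7, 9)), 2) = Pow(Add(7, 16), 2) = Pow(23, 2) = 529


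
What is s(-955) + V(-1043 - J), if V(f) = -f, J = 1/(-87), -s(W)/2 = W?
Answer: 256910/87 ≈ 2953.0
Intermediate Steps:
s(W) = -2*W
J = -1/87 ≈ -0.011494
s(-955) + V(-1043 - J) = -2*(-955) - (-1043 - 1*(-1/87)) = 1910 - (-1043 + 1/87) = 1910 - 1*(-90740/87) = 1910 + 90740/87 = 256910/87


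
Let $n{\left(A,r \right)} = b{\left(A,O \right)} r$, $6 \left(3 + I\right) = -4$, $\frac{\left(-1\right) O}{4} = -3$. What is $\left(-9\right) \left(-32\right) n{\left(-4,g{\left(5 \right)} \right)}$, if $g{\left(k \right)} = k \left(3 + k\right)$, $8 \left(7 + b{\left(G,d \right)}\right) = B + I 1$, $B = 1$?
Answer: $-84480$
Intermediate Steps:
$O = 12$ ($O = \left(-4\right) \left(-3\right) = 12$)
$I = - \frac{11}{3}$ ($I = -3 + \frac{1}{6} \left(-4\right) = -3 - \frac{2}{3} = - \frac{11}{3} \approx -3.6667$)
$b{\left(G,d \right)} = - \frac{22}{3}$ ($b{\left(G,d \right)} = -7 + \frac{1 - \frac{11}{3}}{8} = -7 + \frac{1}{8} \left(- \frac{8}{3}\right) = -7 - \frac{1}{3} = - \frac{22}{3}$)
$n{\left(A,r \right)} = - \frac{22 r}{3}$
$\left(-9\right) \left(-32\right) n{\left(-4,g{\left(5 \right)} \right)} = \left(-9\right) \left(-32\right) \left(- \frac{22 \cdot 5 \left(3 + 5\right)}{3}\right) = 288 \left(- \frac{22 \cdot 5 \cdot 8}{3}\right) = 288 \left(\left(- \frac{22}{3}\right) 40\right) = 288 \left(- \frac{880}{3}\right) = -84480$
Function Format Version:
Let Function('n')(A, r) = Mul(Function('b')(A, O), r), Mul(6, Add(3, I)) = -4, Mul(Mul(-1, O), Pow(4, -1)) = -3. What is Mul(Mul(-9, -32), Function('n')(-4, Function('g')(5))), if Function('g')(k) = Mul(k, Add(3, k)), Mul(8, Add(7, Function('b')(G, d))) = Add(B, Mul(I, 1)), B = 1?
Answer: -84480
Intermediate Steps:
O = 12 (O = Mul(-4, -3) = 12)
I = Rational(-11, 3) (I = Add(-3, Mul(Rational(1, 6), -4)) = Add(-3, Rational(-2, 3)) = Rational(-11, 3) ≈ -3.6667)
Function('b')(G, d) = Rational(-22, 3) (Function('b')(G, d) = Add(-7, Mul(Rational(1, 8), Add(1, Mul(Rational(-11, 3), 1)))) = Add(-7, Mul(Rational(1, 8), Add(1, Rational(-11, 3)))) = Add(-7, Mul(Rational(1, 8), Rational(-8, 3))) = Add(-7, Rational(-1, 3)) = Rational(-22, 3))
Function('n')(A, r) = Mul(Rational(-22, 3), r)
Mul(Mul(-9, -32), Function('n')(-4, Function('g')(5))) = Mul(Mul(-9, -32), Mul(Rational(-22, 3), Mul(5, Add(3, 5)))) = Mul(288, Mul(Rational(-22, 3), Mul(5, 8))) = Mul(288, Mul(Rational(-22, 3), 40)) = Mul(288, Rational(-880, 3)) = -84480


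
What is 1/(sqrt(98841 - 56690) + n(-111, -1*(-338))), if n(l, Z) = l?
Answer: 111/29830 + sqrt(42151)/29830 ≈ 0.010604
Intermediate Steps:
1/(sqrt(98841 - 56690) + n(-111, -1*(-338))) = 1/(sqrt(98841 - 56690) - 111) = 1/(sqrt(42151) - 111) = 1/(-111 + sqrt(42151))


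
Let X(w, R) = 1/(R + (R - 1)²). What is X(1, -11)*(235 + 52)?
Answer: 41/19 ≈ 2.1579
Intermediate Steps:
X(w, R) = 1/(R + (-1 + R)²)
X(1, -11)*(235 + 52) = (235 + 52)/(-11 + (-1 - 11)²) = 287/(-11 + (-12)²) = 287/(-11 + 144) = 287/133 = (1/133)*287 = 41/19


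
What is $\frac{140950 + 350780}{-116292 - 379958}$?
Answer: $- \frac{49173}{49625} \approx -0.99089$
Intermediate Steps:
$\frac{140950 + 350780}{-116292 - 379958} = \frac{491730}{-496250} = 491730 \left(- \frac{1}{496250}\right) = - \frac{49173}{49625}$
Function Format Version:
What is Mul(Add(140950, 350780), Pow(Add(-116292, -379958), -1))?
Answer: Rational(-49173, 49625) ≈ -0.99089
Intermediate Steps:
Mul(Add(140950, 350780), Pow(Add(-116292, -379958), -1)) = Mul(491730, Pow(-496250, -1)) = Mul(491730, Rational(-1, 496250)) = Rational(-49173, 49625)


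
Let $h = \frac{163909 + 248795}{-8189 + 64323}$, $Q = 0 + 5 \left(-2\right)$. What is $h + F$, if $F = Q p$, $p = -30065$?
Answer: $\frac{8438549902}{28067} \approx 3.0066 \cdot 10^{5}$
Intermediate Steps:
$Q = -10$ ($Q = 0 - 10 = -10$)
$h = \frac{206352}{28067}$ ($h = \frac{412704}{56134} = 412704 \cdot \frac{1}{56134} = \frac{206352}{28067} \approx 7.3521$)
$F = 300650$ ($F = \left(-10\right) \left(-30065\right) = 300650$)
$h + F = \frac{206352}{28067} + 300650 = \frac{8438549902}{28067}$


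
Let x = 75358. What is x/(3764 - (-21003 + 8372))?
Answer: 75358/16395 ≈ 4.5964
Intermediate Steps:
x/(3764 - (-21003 + 8372)) = 75358/(3764 - (-21003 + 8372)) = 75358/(3764 - 1*(-12631)) = 75358/(3764 + 12631) = 75358/16395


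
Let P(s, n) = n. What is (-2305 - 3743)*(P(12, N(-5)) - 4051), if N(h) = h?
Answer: 24530688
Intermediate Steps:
(-2305 - 3743)*(P(12, N(-5)) - 4051) = (-2305 - 3743)*(-5 - 4051) = -6048*(-4056) = 24530688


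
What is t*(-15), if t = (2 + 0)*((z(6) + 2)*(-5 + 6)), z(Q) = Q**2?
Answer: -1140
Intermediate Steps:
t = 76 (t = (2 + 0)*((6**2 + 2)*(-5 + 6)) = 2*((36 + 2)*1) = 2*(38*1) = 2*38 = 76)
t*(-15) = 76*(-15) = -1140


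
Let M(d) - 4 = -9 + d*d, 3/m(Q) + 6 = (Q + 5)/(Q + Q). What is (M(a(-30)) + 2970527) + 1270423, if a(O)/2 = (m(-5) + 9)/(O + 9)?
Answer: 1870257034/441 ≈ 4.2409e+6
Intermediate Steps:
m(Q) = 3/(-6 + (5 + Q)/(2*Q)) (m(Q) = 3/(-6 + (Q + 5)/(Q + Q)) = 3/(-6 + (5 + Q)/((2*Q))) = 3/(-6 + (5 + Q)*(1/(2*Q))) = 3/(-6 + (5 + Q)/(2*Q)))
a(O) = 17/(9 + O) (a(O) = 2*((-6*(-5)/(-5 + 11*(-5)) + 9)/(O + 9)) = 2*((-6*(-5)/(-5 - 55) + 9)/(9 + O)) = 2*((-6*(-5)/(-60) + 9)/(9 + O)) = 2*((-6*(-5)*(-1/60) + 9)/(9 + O)) = 2*((-½ + 9)/(9 + O)) = 2*(17/(2*(9 + O))) = 17/(9 + O))
M(d) = -5 + d² (M(d) = 4 + (-9 + d*d) = 4 + (-9 + d²) = -5 + d²)
(M(a(-30)) + 2970527) + 1270423 = ((-5 + (17/(9 - 30))²) + 2970527) + 1270423 = ((-5 + (17/(-21))²) + 2970527) + 1270423 = ((-5 + (17*(-1/21))²) + 2970527) + 1270423 = ((-5 + (-17/21)²) + 2970527) + 1270423 = ((-5 + 289/441) + 2970527) + 1270423 = (-1916/441 + 2970527) + 1270423 = 1310000491/441 + 1270423 = 1870257034/441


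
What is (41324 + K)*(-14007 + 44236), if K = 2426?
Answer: 1322518750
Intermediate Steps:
(41324 + K)*(-14007 + 44236) = (41324 + 2426)*(-14007 + 44236) = 43750*30229 = 1322518750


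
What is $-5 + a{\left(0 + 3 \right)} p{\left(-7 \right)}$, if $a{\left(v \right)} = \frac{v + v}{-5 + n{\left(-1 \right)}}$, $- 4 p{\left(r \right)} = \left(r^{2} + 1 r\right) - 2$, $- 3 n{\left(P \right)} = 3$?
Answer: $5$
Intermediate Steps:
$n{\left(P \right)} = -1$ ($n{\left(P \right)} = \left(- \frac{1}{3}\right) 3 = -1$)
$p{\left(r \right)} = \frac{1}{2} - \frac{r}{4} - \frac{r^{2}}{4}$ ($p{\left(r \right)} = - \frac{\left(r^{2} + 1 r\right) - 2}{4} = - \frac{\left(r^{2} + r\right) - 2}{4} = - \frac{\left(r + r^{2}\right) - 2}{4} = - \frac{-2 + r + r^{2}}{4} = \frac{1}{2} - \frac{r}{4} - \frac{r^{2}}{4}$)
$a{\left(v \right)} = - \frac{v}{3}$ ($a{\left(v \right)} = \frac{v + v}{-5 - 1} = \frac{2 v}{-6} = 2 v \left(- \frac{1}{6}\right) = - \frac{v}{3}$)
$-5 + a{\left(0 + 3 \right)} p{\left(-7 \right)} = -5 + - \frac{0 + 3}{3} \left(\frac{1}{2} - - \frac{7}{4} - \frac{\left(-7\right)^{2}}{4}\right) = -5 + \left(- \frac{1}{3}\right) 3 \left(\frac{1}{2} + \frac{7}{4} - \frac{49}{4}\right) = -5 - \left(\frac{1}{2} + \frac{7}{4} - \frac{49}{4}\right) = -5 - -10 = -5 + 10 = 5$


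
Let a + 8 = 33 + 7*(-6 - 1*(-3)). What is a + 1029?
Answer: 1033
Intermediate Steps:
a = 4 (a = -8 + (33 + 7*(-6 - 1*(-3))) = -8 + (33 + 7*(-6 + 3)) = -8 + (33 + 7*(-3)) = -8 + (33 - 21) = -8 + 12 = 4)
a + 1029 = 4 + 1029 = 1033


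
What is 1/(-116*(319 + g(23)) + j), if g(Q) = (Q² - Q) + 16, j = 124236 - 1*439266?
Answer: -1/412586 ≈ -2.4237e-6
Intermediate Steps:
j = -315030 (j = 124236 - 439266 = -315030)
g(Q) = 16 + Q² - Q
1/(-116*(319 + g(23)) + j) = 1/(-116*(319 + (16 + 23² - 1*23)) - 315030) = 1/(-116*(319 + (16 + 529 - 23)) - 315030) = 1/(-116*(319 + 522) - 315030) = 1/(-116*841 - 315030) = 1/(-97556 - 315030) = 1/(-412586) = -1/412586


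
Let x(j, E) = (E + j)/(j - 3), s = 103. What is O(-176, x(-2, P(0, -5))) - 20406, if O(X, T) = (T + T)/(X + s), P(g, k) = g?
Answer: -7448194/365 ≈ -20406.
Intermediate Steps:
x(j, E) = (E + j)/(-3 + j)
O(X, T) = 2*T/(103 + X) (O(X, T) = (T + T)/(X + 103) = (2*T)/(103 + X) = 2*T/(103 + X))
O(-176, x(-2, P(0, -5))) - 20406 = 2*((0 - 2)/(-3 - 2))/(103 - 176) - 20406 = 2*(-2/(-5))/(-73) - 20406 = 2*(-⅕*(-2))*(-1/73) - 20406 = 2*(⅖)*(-1/73) - 20406 = -4/365 - 20406 = -7448194/365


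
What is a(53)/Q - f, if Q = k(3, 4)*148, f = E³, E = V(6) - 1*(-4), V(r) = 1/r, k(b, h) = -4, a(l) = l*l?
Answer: -1232093/15984 ≈ -77.083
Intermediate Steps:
a(l) = l²
E = 25/6 (E = 1/6 - 1*(-4) = ⅙ + 4 = 25/6 ≈ 4.1667)
f = 15625/216 (f = (25/6)³ = 15625/216 ≈ 72.338)
Q = -592 (Q = -4*148 = -592)
a(53)/Q - f = 53²/(-592) - 1*15625/216 = 2809*(-1/592) - 15625/216 = -2809/592 - 15625/216 = -1232093/15984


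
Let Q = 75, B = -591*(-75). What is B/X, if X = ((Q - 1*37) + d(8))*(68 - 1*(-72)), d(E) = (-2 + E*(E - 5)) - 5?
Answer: 1773/308 ≈ 5.7565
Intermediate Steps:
d(E) = -7 + E*(-5 + E) (d(E) = (-2 + E*(-5 + E)) - 5 = -7 + E*(-5 + E))
B = 44325
X = 7700 (X = ((75 - 1*37) + (-7 + 8² - 5*8))*(68 - 1*(-72)) = ((75 - 37) + (-7 + 64 - 40))*(68 + 72) = (38 + 17)*140 = 55*140 = 7700)
B/X = 44325/7700 = 44325*(1/7700) = 1773/308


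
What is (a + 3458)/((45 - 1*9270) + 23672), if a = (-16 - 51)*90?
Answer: -2572/14447 ≈ -0.17803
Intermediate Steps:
a = -6030 (a = -67*90 = -6030)
(a + 3458)/((45 - 1*9270) + 23672) = (-6030 + 3458)/((45 - 1*9270) + 23672) = -2572/((45 - 9270) + 23672) = -2572/(-9225 + 23672) = -2572/14447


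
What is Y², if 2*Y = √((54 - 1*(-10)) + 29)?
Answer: 93/4 ≈ 23.250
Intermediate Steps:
Y = √93/2 (Y = √((54 - 1*(-10)) + 29)/2 = √((54 + 10) + 29)/2 = √(64 + 29)/2 = √93/2 ≈ 4.8218)
Y² = (√93/2)² = 93/4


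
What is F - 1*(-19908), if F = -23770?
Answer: -3862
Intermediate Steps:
F - 1*(-19908) = -23770 - 1*(-19908) = -23770 + 19908 = -3862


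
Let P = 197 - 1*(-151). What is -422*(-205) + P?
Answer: 86858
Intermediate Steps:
P = 348 (P = 197 + 151 = 348)
-422*(-205) + P = -422*(-205) + 348 = 86510 + 348 = 86858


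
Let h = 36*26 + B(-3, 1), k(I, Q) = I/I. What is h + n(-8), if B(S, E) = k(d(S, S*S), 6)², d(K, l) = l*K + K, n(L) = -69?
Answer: 868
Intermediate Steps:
d(K, l) = K + K*l (d(K, l) = K*l + K = K + K*l)
k(I, Q) = 1
B(S, E) = 1 (B(S, E) = 1² = 1)
h = 937 (h = 36*26 + 1 = 936 + 1 = 937)
h + n(-8) = 937 - 69 = 868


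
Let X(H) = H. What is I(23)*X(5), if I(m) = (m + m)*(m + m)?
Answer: 10580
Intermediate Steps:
I(m) = 4*m**2 (I(m) = (2*m)*(2*m) = 4*m**2)
I(23)*X(5) = (4*23**2)*5 = (4*529)*5 = 2116*5 = 10580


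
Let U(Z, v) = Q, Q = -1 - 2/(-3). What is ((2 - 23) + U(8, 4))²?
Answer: 4096/9 ≈ 455.11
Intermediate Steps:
Q = -⅓ (Q = -1 - 2*(-⅓) = -1 + ⅔ = -⅓ ≈ -0.33333)
U(Z, v) = -⅓
((2 - 23) + U(8, 4))² = ((2 - 23) - ⅓)² = (-21 - ⅓)² = (-64/3)² = 4096/9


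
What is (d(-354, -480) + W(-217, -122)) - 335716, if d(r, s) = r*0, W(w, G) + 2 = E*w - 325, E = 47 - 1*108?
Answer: -322806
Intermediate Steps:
E = -61 (E = 47 - 108 = -61)
W(w, G) = -327 - 61*w (W(w, G) = -2 + (-61*w - 325) = -2 + (-325 - 61*w) = -327 - 61*w)
d(r, s) = 0
(d(-354, -480) + W(-217, -122)) - 335716 = (0 + (-327 - 61*(-217))) - 335716 = (0 + (-327 + 13237)) - 335716 = (0 + 12910) - 335716 = 12910 - 335716 = -322806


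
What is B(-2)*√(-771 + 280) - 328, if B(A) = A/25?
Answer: -328 - 2*I*√491/25 ≈ -328.0 - 1.7727*I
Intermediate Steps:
B(A) = A/25 (B(A) = A*(1/25) = A/25)
B(-2)*√(-771 + 280) - 328 = ((1/25)*(-2))*√(-771 + 280) - 328 = -2*I*√491/25 - 328 = -328 - 2*I*√491/25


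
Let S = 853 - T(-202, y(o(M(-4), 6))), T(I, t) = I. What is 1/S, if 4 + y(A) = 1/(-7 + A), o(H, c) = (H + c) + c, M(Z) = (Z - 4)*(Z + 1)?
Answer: 1/1055 ≈ 0.00094787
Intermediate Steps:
M(Z) = (1 + Z)*(-4 + Z) (M(Z) = (-4 + Z)*(1 + Z) = (1 + Z)*(-4 + Z))
o(H, c) = H + 2*c
y(A) = -4 + 1/(-7 + A)
S = 1055 (S = 853 - 1*(-202) = 853 + 202 = 1055)
1/S = 1/1055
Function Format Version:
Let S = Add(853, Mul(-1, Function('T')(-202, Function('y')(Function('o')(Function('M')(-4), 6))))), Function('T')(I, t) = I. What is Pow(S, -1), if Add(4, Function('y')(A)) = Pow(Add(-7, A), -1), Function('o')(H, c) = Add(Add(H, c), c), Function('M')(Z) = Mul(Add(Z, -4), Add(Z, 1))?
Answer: Rational(1, 1055) ≈ 0.00094787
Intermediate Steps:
Function('M')(Z) = Mul(Add(1, Z), Add(-4, Z)) (Function('M')(Z) = Mul(Add(-4, Z), Add(1, Z)) = Mul(Add(1, Z), Add(-4, Z)))
Function('o')(H, c) = Add(H, Mul(2, c))
Function('y')(A) = Add(-4, Pow(Add(-7, A), -1))
S = 1055 (S = Add(853, Mul(-1, -202)) = Add(853, 202) = 1055)
Pow(S, -1) = Pow(1055, -1) = Rational(1, 1055)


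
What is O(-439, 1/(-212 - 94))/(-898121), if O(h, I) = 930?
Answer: -930/898121 ≈ -0.0010355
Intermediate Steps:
O(-439, 1/(-212 - 94))/(-898121) = 930/(-898121) = 930*(-1/898121) = -930/898121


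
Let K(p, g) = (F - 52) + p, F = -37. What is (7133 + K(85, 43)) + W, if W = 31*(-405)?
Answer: -5426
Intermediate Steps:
W = -12555
K(p, g) = -89 + p (K(p, g) = (-37 - 52) + p = -89 + p)
(7133 + K(85, 43)) + W = (7133 + (-89 + 85)) - 12555 = (7133 - 4) - 12555 = 7129 - 12555 = -5426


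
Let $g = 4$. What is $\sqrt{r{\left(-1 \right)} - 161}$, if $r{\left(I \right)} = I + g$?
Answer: $i \sqrt{158} \approx 12.57 i$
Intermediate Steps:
$r{\left(I \right)} = 4 + I$ ($r{\left(I \right)} = I + 4 = 4 + I$)
$\sqrt{r{\left(-1 \right)} - 161} = \sqrt{\left(4 - 1\right) - 161} = \sqrt{3 - 161} = \sqrt{-158} = i \sqrt{158}$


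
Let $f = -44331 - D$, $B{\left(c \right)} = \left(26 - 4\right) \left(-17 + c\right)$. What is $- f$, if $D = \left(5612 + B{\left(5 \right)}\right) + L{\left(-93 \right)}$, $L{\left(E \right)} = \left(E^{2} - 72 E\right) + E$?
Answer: $64931$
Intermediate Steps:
$B{\left(c \right)} = -374 + 22 c$ ($B{\left(c \right)} = 22 \left(-17 + c\right) = -374 + 22 c$)
$L{\left(E \right)} = E^{2} - 71 E$
$D = 20600$ ($D = \left(5612 + \left(-374 + 22 \cdot 5\right)\right) - 93 \left(-71 - 93\right) = \left(5612 + \left(-374 + 110\right)\right) - -15252 = \left(5612 - 264\right) + 15252 = 5348 + 15252 = 20600$)
$f = -64931$ ($f = -44331 - 20600 = -64931$)
$- f = \left(-1\right) \left(-64931\right) = 64931$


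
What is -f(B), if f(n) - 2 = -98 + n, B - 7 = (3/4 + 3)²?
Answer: 1199/16 ≈ 74.938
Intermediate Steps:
B = 337/16 (B = 7 + (3/4 + 3)² = 7 + (3*(¼) + 3)² = 7 + (¾ + 3)² = 7 + (15/4)² = 7 + 225/16 = 337/16 ≈ 21.063)
f(n) = -96 + n (f(n) = 2 + (-98 + n) = -96 + n)
-f(B) = -(-96 + 337/16) = -1*(-1199/16) = 1199/16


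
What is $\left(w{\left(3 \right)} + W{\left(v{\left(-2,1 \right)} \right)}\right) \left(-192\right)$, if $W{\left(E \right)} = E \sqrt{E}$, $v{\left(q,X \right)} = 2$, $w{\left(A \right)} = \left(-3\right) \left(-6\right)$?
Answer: $-3456 - 384 \sqrt{2} \approx -3999.1$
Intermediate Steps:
$w{\left(A \right)} = 18$
$W{\left(E \right)} = E^{\frac{3}{2}}$
$\left(w{\left(3 \right)} + W{\left(v{\left(-2,1 \right)} \right)}\right) \left(-192\right) = \left(18 + 2^{\frac{3}{2}}\right) \left(-192\right) = \left(18 + 2 \sqrt{2}\right) \left(-192\right) = -3456 - 384 \sqrt{2}$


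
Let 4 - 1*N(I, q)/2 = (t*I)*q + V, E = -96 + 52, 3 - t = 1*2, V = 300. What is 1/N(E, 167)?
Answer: 1/14104 ≈ 7.0902e-5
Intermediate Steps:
t = 1 (t = 3 - 2 = 1)
E = -44
N(I, q) = -592 - 2*I*q (N(I, q) = 8 - 2*((1*I)*q + 300) = 8 - 2*(I*q + 300) = 8 - 2*(300 + I*q) = 8 + (-600 - 2*I*q) = -592 - 2*I*q)
1/N(E, 167) = 1/(-592 - 2*(-44)*167) = 1/(-592 + 14696) = 1/14104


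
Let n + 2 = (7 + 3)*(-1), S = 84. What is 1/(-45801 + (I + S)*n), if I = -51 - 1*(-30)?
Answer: -1/46557 ≈ -2.1479e-5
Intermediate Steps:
I = -21 (I = -51 + 30 = -21)
n = -12 (n = -2 + (7 + 3)*(-1) = -2 + 10*(-1) = -2 - 10 = -12)
1/(-45801 + (I + S)*n) = 1/(-45801 + (-21 + 84)*(-12)) = 1/(-45801 + 63*(-12)) = 1/(-45801 - 756) = 1/(-46557) = -1/46557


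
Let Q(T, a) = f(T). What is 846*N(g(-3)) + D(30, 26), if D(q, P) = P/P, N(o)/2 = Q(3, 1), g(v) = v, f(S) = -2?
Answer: -3383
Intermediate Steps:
Q(T, a) = -2
N(o) = -4 (N(o) = 2*(-2) = -4)
D(q, P) = 1
846*N(g(-3)) + D(30, 26) = 846*(-4) + 1 = -3384 + 1 = -3383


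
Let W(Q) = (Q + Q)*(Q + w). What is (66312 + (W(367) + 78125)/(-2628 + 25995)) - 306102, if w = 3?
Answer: -5602823225/23367 ≈ -2.3978e+5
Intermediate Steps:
W(Q) = 2*Q*(3 + Q) (W(Q) = (Q + Q)*(Q + 3) = (2*Q)*(3 + Q) = 2*Q*(3 + Q))
(66312 + (W(367) + 78125)/(-2628 + 25995)) - 306102 = (66312 + (2*367*(3 + 367) + 78125)/(-2628 + 25995)) - 306102 = (66312 + (2*367*370 + 78125)/23367) - 306102 = (66312 + (271580 + 78125)*(1/23367)) - 306102 = (66312 + 349705*(1/23367)) - 306102 = (66312 + 349705/23367) - 306102 = 1549862209/23367 - 306102 = -5602823225/23367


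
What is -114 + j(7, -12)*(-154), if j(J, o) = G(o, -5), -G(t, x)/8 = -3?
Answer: -3810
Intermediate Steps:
G(t, x) = 24 (G(t, x) = -8*(-3) = 24)
j(J, o) = 24
-114 + j(7, -12)*(-154) = -114 + 24*(-154) = -114 - 3696 = -3810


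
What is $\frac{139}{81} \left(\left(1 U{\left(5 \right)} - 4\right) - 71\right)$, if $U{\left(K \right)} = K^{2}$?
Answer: $- \frac{6950}{81} \approx -85.802$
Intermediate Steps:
$\frac{139}{81} \left(\left(1 U{\left(5 \right)} - 4\right) - 71\right) = \frac{139}{81} \left(\left(1 \cdot 5^{2} - 4\right) - 71\right) = 139 \cdot \frac{1}{81} \left(\left(1 \cdot 25 - 4\right) - 71\right) = \frac{139 \left(\left(25 - 4\right) - 71\right)}{81} = \frac{139 \left(21 - 71\right)}{81} = \frac{139}{81} \left(-50\right) = - \frac{6950}{81}$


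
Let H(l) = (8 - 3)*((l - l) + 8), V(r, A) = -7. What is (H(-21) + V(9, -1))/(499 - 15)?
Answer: 3/44 ≈ 0.068182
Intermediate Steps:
H(l) = 40 (H(l) = 5*(0 + 8) = 5*8 = 40)
(H(-21) + V(9, -1))/(499 - 15) = (40 - 7)/(499 - 15) = 33/484 = 33*(1/484) = 3/44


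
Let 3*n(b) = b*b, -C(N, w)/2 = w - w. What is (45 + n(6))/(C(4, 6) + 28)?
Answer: 57/28 ≈ 2.0357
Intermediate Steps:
C(N, w) = 0 (C(N, w) = -2*(w - w) = -2*0 = 0)
n(b) = b²/3 (n(b) = (b*b)/3 = b²/3)
(45 + n(6))/(C(4, 6) + 28) = (45 + (⅓)*6²)/(0 + 28) = (45 + (⅓)*36)/28 = (45 + 12)/28 = (1/28)*57 = 57/28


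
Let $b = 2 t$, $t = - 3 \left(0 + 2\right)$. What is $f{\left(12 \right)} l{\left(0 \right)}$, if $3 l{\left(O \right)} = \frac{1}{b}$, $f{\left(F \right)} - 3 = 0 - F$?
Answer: $\frac{1}{4} \approx 0.25$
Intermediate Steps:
$f{\left(F \right)} = 3 - F$ ($f{\left(F \right)} = 3 + \left(0 - F\right) = 3 - F$)
$t = -6$ ($t = \left(-3\right) 2 = -6$)
$b = -12$ ($b = 2 \left(-6\right) = -12$)
$l{\left(O \right)} = - \frac{1}{36}$ ($l{\left(O \right)} = \frac{1}{3 \left(-12\right)} = \frac{1}{3} \left(- \frac{1}{12}\right) = - \frac{1}{36}$)
$f{\left(12 \right)} l{\left(0 \right)} = \left(3 - 12\right) \left(- \frac{1}{36}\right) = \left(-9\right) \left(- \frac{1}{36}\right) = \frac{1}{4}$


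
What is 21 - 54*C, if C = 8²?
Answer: -3435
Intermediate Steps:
C = 64
21 - 54*C = 21 - 54*64 = 21 - 3456 = -3435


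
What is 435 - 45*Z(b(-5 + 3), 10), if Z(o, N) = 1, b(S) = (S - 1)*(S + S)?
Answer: 390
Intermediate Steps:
b(S) = 2*S*(-1 + S) (b(S) = (-1 + S)*(2*S) = 2*S*(-1 + S))
435 - 45*Z(b(-5 + 3), 10) = 435 - 45*1 = 435 - 45 = 390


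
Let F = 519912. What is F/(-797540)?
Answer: -129978/199385 ≈ -0.65189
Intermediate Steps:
F/(-797540) = 519912/(-797540) = 519912*(-1/797540) = -129978/199385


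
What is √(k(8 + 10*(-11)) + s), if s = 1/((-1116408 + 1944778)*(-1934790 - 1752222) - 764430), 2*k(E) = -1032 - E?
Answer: I*√4337614948509314933638253370/3054210894870 ≈ 21.564*I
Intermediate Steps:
k(E) = -516 - E/2 (k(E) = (-1032 - E)/2 = -516 - E/2)
s = -1/3054210894870 (s = 1/(828370*(-3687012) - 764430) = 1/(-3054210130440 - 764430) = 1/(-3054210894870) = -1/3054210894870 ≈ -3.2742e-13)
√(k(8 + 10*(-11)) + s) = √((-516 - (8 + 10*(-11))/2) - 1/3054210894870) = √((-516 - (8 - 110)/2) - 1/3054210894870) = √((-516 - ½*(-102)) - 1/3054210894870) = √((-516 + 51) - 1/3054210894870) = √(-465 - 1/3054210894870) = √(-1420208066114551/3054210894870) = I*√4337614948509314933638253370/3054210894870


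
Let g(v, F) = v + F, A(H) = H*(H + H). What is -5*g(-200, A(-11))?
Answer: -210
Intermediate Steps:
A(H) = 2*H**2 (A(H) = H*(2*H) = 2*H**2)
g(v, F) = F + v
-5*g(-200, A(-11)) = -5*(2*(-11)**2 - 200) = -5*(2*121 - 200) = -5*(242 - 200) = -5*42 = -210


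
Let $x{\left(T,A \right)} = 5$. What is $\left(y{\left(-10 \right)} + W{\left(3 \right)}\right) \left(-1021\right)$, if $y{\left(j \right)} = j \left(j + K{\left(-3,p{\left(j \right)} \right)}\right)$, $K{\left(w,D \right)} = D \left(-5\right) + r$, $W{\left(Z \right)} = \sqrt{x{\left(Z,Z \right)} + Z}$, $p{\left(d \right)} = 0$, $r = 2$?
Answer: $-81680 - 2042 \sqrt{2} \approx -84568.0$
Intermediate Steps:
$W{\left(Z \right)} = \sqrt{5 + Z}$
$K{\left(w,D \right)} = 2 - 5 D$ ($K{\left(w,D \right)} = D \left(-5\right) + 2 = - 5 D + 2 = 2 - 5 D$)
$y{\left(j \right)} = j \left(2 + j\right)$ ($y{\left(j \right)} = j \left(j + \left(2 - 0\right)\right) = j \left(j + \left(2 + 0\right)\right) = j \left(j + 2\right) = j \left(2 + j\right)$)
$\left(y{\left(-10 \right)} + W{\left(3 \right)}\right) \left(-1021\right) = \left(- 10 \left(2 - 10\right) + \sqrt{5 + 3}\right) \left(-1021\right) = \left(\left(-10\right) \left(-8\right) + \sqrt{8}\right) \left(-1021\right) = \left(80 + 2 \sqrt{2}\right) \left(-1021\right) = -81680 - 2042 \sqrt{2}$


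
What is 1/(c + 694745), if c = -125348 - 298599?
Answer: 1/270798 ≈ 3.6928e-6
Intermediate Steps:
c = -423947
1/(c + 694745) = 1/(-423947 + 694745) = 1/270798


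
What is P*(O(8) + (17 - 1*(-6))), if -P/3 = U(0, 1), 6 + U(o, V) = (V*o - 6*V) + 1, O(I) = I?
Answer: 1023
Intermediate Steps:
U(o, V) = -5 - 6*V + V*o (U(o, V) = -6 + ((V*o - 6*V) + 1) = -6 + ((-6*V + V*o) + 1) = -6 + (1 - 6*V + V*o) = -5 - 6*V + V*o)
P = 33 (P = -3*(-5 - 6*1 + 1*0) = -3*(-5 - 6 + 0) = -3*(-11) = 33)
P*(O(8) + (17 - 1*(-6))) = 33*(8 + (17 - 1*(-6))) = 33*(8 + (17 + 6)) = 33*(8 + 23) = 33*31 = 1023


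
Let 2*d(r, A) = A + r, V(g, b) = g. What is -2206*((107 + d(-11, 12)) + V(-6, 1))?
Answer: -223909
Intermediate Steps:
d(r, A) = A/2 + r/2 (d(r, A) = (A + r)/2 = A/2 + r/2)
-2206*((107 + d(-11, 12)) + V(-6, 1)) = -2206*((107 + ((1/2)*12 + (1/2)*(-11))) - 6) = -2206*((107 + (6 - 11/2)) - 6) = -2206*((107 + 1/2) - 6) = -2206*(215/2 - 6) = -2206*203/2 = -223909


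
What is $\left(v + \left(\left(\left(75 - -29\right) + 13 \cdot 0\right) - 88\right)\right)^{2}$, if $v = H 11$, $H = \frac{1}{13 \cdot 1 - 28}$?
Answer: $\frac{52441}{225} \approx 233.07$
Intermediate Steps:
$H = - \frac{1}{15}$ ($H = \frac{1}{13 - 28} = \frac{1}{-15} = - \frac{1}{15} \approx -0.066667$)
$v = - \frac{11}{15}$ ($v = \left(- \frac{1}{15}\right) 11 = - \frac{11}{15} \approx -0.73333$)
$\left(v + \left(\left(\left(75 - -29\right) + 13 \cdot 0\right) - 88\right)\right)^{2} = \left(- \frac{11}{15} + \left(\left(\left(75 - -29\right) + 13 \cdot 0\right) - 88\right)\right)^{2} = \left(- \frac{11}{15} + \left(\left(\left(75 + 29\right) + 0\right) - 88\right)\right)^{2} = \left(- \frac{11}{15} + \left(\left(104 + 0\right) - 88\right)\right)^{2} = \left(- \frac{11}{15} + \left(104 - 88\right)\right)^{2} = \left(- \frac{11}{15} + 16\right)^{2} = \left(\frac{229}{15}\right)^{2} = \frac{52441}{225}$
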